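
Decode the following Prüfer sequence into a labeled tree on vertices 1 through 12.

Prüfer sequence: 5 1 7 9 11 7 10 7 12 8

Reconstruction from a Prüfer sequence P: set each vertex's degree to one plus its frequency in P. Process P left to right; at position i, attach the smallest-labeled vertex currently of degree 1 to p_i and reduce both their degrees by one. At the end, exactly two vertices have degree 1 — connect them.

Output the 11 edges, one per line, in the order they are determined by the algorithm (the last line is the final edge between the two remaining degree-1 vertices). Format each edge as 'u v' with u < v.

Answer: 2 5
1 3
1 7
4 9
5 11
6 7
9 10
7 10
7 12
8 11
8 12

Derivation:
Initial degrees: {1:2, 2:1, 3:1, 4:1, 5:2, 6:1, 7:4, 8:2, 9:2, 10:2, 11:2, 12:2}
Step 1: smallest deg-1 vertex = 2, p_1 = 5. Add edge {2,5}. Now deg[2]=0, deg[5]=1.
Step 2: smallest deg-1 vertex = 3, p_2 = 1. Add edge {1,3}. Now deg[3]=0, deg[1]=1.
Step 3: smallest deg-1 vertex = 1, p_3 = 7. Add edge {1,7}. Now deg[1]=0, deg[7]=3.
Step 4: smallest deg-1 vertex = 4, p_4 = 9. Add edge {4,9}. Now deg[4]=0, deg[9]=1.
Step 5: smallest deg-1 vertex = 5, p_5 = 11. Add edge {5,11}. Now deg[5]=0, deg[11]=1.
Step 6: smallest deg-1 vertex = 6, p_6 = 7. Add edge {6,7}. Now deg[6]=0, deg[7]=2.
Step 7: smallest deg-1 vertex = 9, p_7 = 10. Add edge {9,10}. Now deg[9]=0, deg[10]=1.
Step 8: smallest deg-1 vertex = 10, p_8 = 7. Add edge {7,10}. Now deg[10]=0, deg[7]=1.
Step 9: smallest deg-1 vertex = 7, p_9 = 12. Add edge {7,12}. Now deg[7]=0, deg[12]=1.
Step 10: smallest deg-1 vertex = 11, p_10 = 8. Add edge {8,11}. Now deg[11]=0, deg[8]=1.
Final: two remaining deg-1 vertices are 8, 12. Add edge {8,12}.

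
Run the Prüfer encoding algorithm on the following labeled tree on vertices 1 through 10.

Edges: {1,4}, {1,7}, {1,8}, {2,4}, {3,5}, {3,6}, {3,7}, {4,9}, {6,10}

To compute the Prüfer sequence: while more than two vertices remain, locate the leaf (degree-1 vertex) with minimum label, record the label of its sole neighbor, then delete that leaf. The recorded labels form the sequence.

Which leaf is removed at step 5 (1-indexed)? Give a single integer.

Step 1: current leaves = {2,5,8,9,10}. Remove leaf 2 (neighbor: 4).
Step 2: current leaves = {5,8,9,10}. Remove leaf 5 (neighbor: 3).
Step 3: current leaves = {8,9,10}. Remove leaf 8 (neighbor: 1).
Step 4: current leaves = {9,10}. Remove leaf 9 (neighbor: 4).
Step 5: current leaves = {4,10}. Remove leaf 4 (neighbor: 1).

Answer: 4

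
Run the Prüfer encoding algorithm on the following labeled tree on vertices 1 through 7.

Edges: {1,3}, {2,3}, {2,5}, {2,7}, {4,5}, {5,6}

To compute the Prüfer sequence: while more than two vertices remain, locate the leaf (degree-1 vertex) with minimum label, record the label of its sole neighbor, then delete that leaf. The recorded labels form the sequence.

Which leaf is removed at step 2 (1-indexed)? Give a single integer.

Step 1: current leaves = {1,4,6,7}. Remove leaf 1 (neighbor: 3).
Step 2: current leaves = {3,4,6,7}. Remove leaf 3 (neighbor: 2).

Answer: 3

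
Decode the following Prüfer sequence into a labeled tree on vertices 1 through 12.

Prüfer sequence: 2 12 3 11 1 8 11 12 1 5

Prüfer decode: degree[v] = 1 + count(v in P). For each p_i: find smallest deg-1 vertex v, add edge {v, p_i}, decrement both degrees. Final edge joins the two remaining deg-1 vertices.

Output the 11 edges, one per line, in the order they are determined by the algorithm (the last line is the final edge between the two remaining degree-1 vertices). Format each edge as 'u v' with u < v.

Initial degrees: {1:3, 2:2, 3:2, 4:1, 5:2, 6:1, 7:1, 8:2, 9:1, 10:1, 11:3, 12:3}
Step 1: smallest deg-1 vertex = 4, p_1 = 2. Add edge {2,4}. Now deg[4]=0, deg[2]=1.
Step 2: smallest deg-1 vertex = 2, p_2 = 12. Add edge {2,12}. Now deg[2]=0, deg[12]=2.
Step 3: smallest deg-1 vertex = 6, p_3 = 3. Add edge {3,6}. Now deg[6]=0, deg[3]=1.
Step 4: smallest deg-1 vertex = 3, p_4 = 11. Add edge {3,11}. Now deg[3]=0, deg[11]=2.
Step 5: smallest deg-1 vertex = 7, p_5 = 1. Add edge {1,7}. Now deg[7]=0, deg[1]=2.
Step 6: smallest deg-1 vertex = 9, p_6 = 8. Add edge {8,9}. Now deg[9]=0, deg[8]=1.
Step 7: smallest deg-1 vertex = 8, p_7 = 11. Add edge {8,11}. Now deg[8]=0, deg[11]=1.
Step 8: smallest deg-1 vertex = 10, p_8 = 12. Add edge {10,12}. Now deg[10]=0, deg[12]=1.
Step 9: smallest deg-1 vertex = 11, p_9 = 1. Add edge {1,11}. Now deg[11]=0, deg[1]=1.
Step 10: smallest deg-1 vertex = 1, p_10 = 5. Add edge {1,5}. Now deg[1]=0, deg[5]=1.
Final: two remaining deg-1 vertices are 5, 12. Add edge {5,12}.

Answer: 2 4
2 12
3 6
3 11
1 7
8 9
8 11
10 12
1 11
1 5
5 12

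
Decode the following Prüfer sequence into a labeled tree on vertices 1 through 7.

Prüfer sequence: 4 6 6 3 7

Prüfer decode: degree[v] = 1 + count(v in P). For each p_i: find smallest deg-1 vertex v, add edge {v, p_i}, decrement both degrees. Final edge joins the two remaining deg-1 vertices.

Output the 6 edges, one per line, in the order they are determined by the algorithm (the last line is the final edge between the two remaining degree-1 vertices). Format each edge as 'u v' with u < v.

Initial degrees: {1:1, 2:1, 3:2, 4:2, 5:1, 6:3, 7:2}
Step 1: smallest deg-1 vertex = 1, p_1 = 4. Add edge {1,4}. Now deg[1]=0, deg[4]=1.
Step 2: smallest deg-1 vertex = 2, p_2 = 6. Add edge {2,6}. Now deg[2]=0, deg[6]=2.
Step 3: smallest deg-1 vertex = 4, p_3 = 6. Add edge {4,6}. Now deg[4]=0, deg[6]=1.
Step 4: smallest deg-1 vertex = 5, p_4 = 3. Add edge {3,5}. Now deg[5]=0, deg[3]=1.
Step 5: smallest deg-1 vertex = 3, p_5 = 7. Add edge {3,7}. Now deg[3]=0, deg[7]=1.
Final: two remaining deg-1 vertices are 6, 7. Add edge {6,7}.

Answer: 1 4
2 6
4 6
3 5
3 7
6 7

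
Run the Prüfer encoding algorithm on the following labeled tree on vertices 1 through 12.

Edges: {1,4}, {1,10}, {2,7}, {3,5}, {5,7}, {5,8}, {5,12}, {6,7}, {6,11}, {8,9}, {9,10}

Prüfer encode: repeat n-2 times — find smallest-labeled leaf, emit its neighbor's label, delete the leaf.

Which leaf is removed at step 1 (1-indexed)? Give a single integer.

Answer: 2

Derivation:
Step 1: current leaves = {2,3,4,11,12}. Remove leaf 2 (neighbor: 7).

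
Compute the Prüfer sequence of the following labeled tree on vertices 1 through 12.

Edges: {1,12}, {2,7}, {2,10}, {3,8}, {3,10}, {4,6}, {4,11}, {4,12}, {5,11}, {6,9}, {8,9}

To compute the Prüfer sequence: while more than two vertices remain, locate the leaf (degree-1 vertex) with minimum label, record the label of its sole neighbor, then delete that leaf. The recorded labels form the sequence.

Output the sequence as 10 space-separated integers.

Step 1: leaves = {1,5,7}. Remove smallest leaf 1, emit neighbor 12.
Step 2: leaves = {5,7,12}. Remove smallest leaf 5, emit neighbor 11.
Step 3: leaves = {7,11,12}. Remove smallest leaf 7, emit neighbor 2.
Step 4: leaves = {2,11,12}. Remove smallest leaf 2, emit neighbor 10.
Step 5: leaves = {10,11,12}. Remove smallest leaf 10, emit neighbor 3.
Step 6: leaves = {3,11,12}. Remove smallest leaf 3, emit neighbor 8.
Step 7: leaves = {8,11,12}. Remove smallest leaf 8, emit neighbor 9.
Step 8: leaves = {9,11,12}. Remove smallest leaf 9, emit neighbor 6.
Step 9: leaves = {6,11,12}. Remove smallest leaf 6, emit neighbor 4.
Step 10: leaves = {11,12}. Remove smallest leaf 11, emit neighbor 4.
Done: 2 vertices remain (4, 12). Sequence = [12 11 2 10 3 8 9 6 4 4]

Answer: 12 11 2 10 3 8 9 6 4 4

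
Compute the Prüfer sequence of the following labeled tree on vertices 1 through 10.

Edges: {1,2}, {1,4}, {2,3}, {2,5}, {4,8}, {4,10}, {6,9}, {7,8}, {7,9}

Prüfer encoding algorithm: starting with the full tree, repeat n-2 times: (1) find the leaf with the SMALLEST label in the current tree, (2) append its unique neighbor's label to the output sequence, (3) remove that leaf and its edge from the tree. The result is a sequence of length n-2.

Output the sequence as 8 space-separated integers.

Step 1: leaves = {3,5,6,10}. Remove smallest leaf 3, emit neighbor 2.
Step 2: leaves = {5,6,10}. Remove smallest leaf 5, emit neighbor 2.
Step 3: leaves = {2,6,10}. Remove smallest leaf 2, emit neighbor 1.
Step 4: leaves = {1,6,10}. Remove smallest leaf 1, emit neighbor 4.
Step 5: leaves = {6,10}. Remove smallest leaf 6, emit neighbor 9.
Step 6: leaves = {9,10}. Remove smallest leaf 9, emit neighbor 7.
Step 7: leaves = {7,10}. Remove smallest leaf 7, emit neighbor 8.
Step 8: leaves = {8,10}. Remove smallest leaf 8, emit neighbor 4.
Done: 2 vertices remain (4, 10). Sequence = [2 2 1 4 9 7 8 4]

Answer: 2 2 1 4 9 7 8 4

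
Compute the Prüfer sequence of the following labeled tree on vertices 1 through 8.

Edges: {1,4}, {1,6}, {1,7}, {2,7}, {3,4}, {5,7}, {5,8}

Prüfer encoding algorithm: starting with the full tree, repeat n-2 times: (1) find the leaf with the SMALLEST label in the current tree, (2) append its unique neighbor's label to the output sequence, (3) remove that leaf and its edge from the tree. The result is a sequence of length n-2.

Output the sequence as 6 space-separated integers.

Step 1: leaves = {2,3,6,8}. Remove smallest leaf 2, emit neighbor 7.
Step 2: leaves = {3,6,8}. Remove smallest leaf 3, emit neighbor 4.
Step 3: leaves = {4,6,8}. Remove smallest leaf 4, emit neighbor 1.
Step 4: leaves = {6,8}. Remove smallest leaf 6, emit neighbor 1.
Step 5: leaves = {1,8}. Remove smallest leaf 1, emit neighbor 7.
Step 6: leaves = {7,8}. Remove smallest leaf 7, emit neighbor 5.
Done: 2 vertices remain (5, 8). Sequence = [7 4 1 1 7 5]

Answer: 7 4 1 1 7 5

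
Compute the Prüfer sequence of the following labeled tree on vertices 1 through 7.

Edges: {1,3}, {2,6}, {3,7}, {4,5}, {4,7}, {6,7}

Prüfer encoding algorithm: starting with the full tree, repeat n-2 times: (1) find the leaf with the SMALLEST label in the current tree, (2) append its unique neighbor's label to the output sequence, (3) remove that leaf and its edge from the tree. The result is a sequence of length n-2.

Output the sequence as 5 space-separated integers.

Step 1: leaves = {1,2,5}. Remove smallest leaf 1, emit neighbor 3.
Step 2: leaves = {2,3,5}. Remove smallest leaf 2, emit neighbor 6.
Step 3: leaves = {3,5,6}. Remove smallest leaf 3, emit neighbor 7.
Step 4: leaves = {5,6}. Remove smallest leaf 5, emit neighbor 4.
Step 5: leaves = {4,6}. Remove smallest leaf 4, emit neighbor 7.
Done: 2 vertices remain (6, 7). Sequence = [3 6 7 4 7]

Answer: 3 6 7 4 7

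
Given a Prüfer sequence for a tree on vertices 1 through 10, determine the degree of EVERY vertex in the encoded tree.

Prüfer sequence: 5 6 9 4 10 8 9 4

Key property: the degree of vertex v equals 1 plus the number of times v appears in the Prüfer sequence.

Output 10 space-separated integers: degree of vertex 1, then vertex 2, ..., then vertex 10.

p_1 = 5: count[5] becomes 1
p_2 = 6: count[6] becomes 1
p_3 = 9: count[9] becomes 1
p_4 = 4: count[4] becomes 1
p_5 = 10: count[10] becomes 1
p_6 = 8: count[8] becomes 1
p_7 = 9: count[9] becomes 2
p_8 = 4: count[4] becomes 2
Degrees (1 + count): deg[1]=1+0=1, deg[2]=1+0=1, deg[3]=1+0=1, deg[4]=1+2=3, deg[5]=1+1=2, deg[6]=1+1=2, deg[7]=1+0=1, deg[8]=1+1=2, deg[9]=1+2=3, deg[10]=1+1=2

Answer: 1 1 1 3 2 2 1 2 3 2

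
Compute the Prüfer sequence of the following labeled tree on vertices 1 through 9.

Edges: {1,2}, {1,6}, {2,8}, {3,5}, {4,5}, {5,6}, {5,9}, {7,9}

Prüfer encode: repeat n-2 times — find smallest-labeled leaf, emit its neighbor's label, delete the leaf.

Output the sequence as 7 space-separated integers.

Answer: 5 5 9 2 1 6 5

Derivation:
Step 1: leaves = {3,4,7,8}. Remove smallest leaf 3, emit neighbor 5.
Step 2: leaves = {4,7,8}. Remove smallest leaf 4, emit neighbor 5.
Step 3: leaves = {7,8}. Remove smallest leaf 7, emit neighbor 9.
Step 4: leaves = {8,9}. Remove smallest leaf 8, emit neighbor 2.
Step 5: leaves = {2,9}. Remove smallest leaf 2, emit neighbor 1.
Step 6: leaves = {1,9}. Remove smallest leaf 1, emit neighbor 6.
Step 7: leaves = {6,9}. Remove smallest leaf 6, emit neighbor 5.
Done: 2 vertices remain (5, 9). Sequence = [5 5 9 2 1 6 5]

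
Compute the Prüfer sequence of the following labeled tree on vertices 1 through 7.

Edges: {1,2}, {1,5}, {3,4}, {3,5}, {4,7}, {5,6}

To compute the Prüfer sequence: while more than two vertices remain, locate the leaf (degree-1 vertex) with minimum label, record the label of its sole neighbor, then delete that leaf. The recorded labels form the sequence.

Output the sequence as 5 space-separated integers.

Answer: 1 5 5 3 4

Derivation:
Step 1: leaves = {2,6,7}. Remove smallest leaf 2, emit neighbor 1.
Step 2: leaves = {1,6,7}. Remove smallest leaf 1, emit neighbor 5.
Step 3: leaves = {6,7}. Remove smallest leaf 6, emit neighbor 5.
Step 4: leaves = {5,7}. Remove smallest leaf 5, emit neighbor 3.
Step 5: leaves = {3,7}. Remove smallest leaf 3, emit neighbor 4.
Done: 2 vertices remain (4, 7). Sequence = [1 5 5 3 4]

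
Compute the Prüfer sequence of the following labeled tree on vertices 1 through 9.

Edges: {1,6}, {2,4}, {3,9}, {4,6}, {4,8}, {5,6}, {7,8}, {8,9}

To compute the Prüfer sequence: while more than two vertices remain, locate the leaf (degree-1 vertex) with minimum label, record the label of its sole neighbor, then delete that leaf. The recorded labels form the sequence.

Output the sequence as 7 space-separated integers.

Step 1: leaves = {1,2,3,5,7}. Remove smallest leaf 1, emit neighbor 6.
Step 2: leaves = {2,3,5,7}. Remove smallest leaf 2, emit neighbor 4.
Step 3: leaves = {3,5,7}. Remove smallest leaf 3, emit neighbor 9.
Step 4: leaves = {5,7,9}. Remove smallest leaf 5, emit neighbor 6.
Step 5: leaves = {6,7,9}. Remove smallest leaf 6, emit neighbor 4.
Step 6: leaves = {4,7,9}. Remove smallest leaf 4, emit neighbor 8.
Step 7: leaves = {7,9}. Remove smallest leaf 7, emit neighbor 8.
Done: 2 vertices remain (8, 9). Sequence = [6 4 9 6 4 8 8]

Answer: 6 4 9 6 4 8 8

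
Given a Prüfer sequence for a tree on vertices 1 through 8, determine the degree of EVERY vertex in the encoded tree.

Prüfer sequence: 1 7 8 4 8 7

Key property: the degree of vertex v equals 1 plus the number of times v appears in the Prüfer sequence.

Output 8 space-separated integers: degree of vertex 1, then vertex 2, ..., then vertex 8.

p_1 = 1: count[1] becomes 1
p_2 = 7: count[7] becomes 1
p_3 = 8: count[8] becomes 1
p_4 = 4: count[4] becomes 1
p_5 = 8: count[8] becomes 2
p_6 = 7: count[7] becomes 2
Degrees (1 + count): deg[1]=1+1=2, deg[2]=1+0=1, deg[3]=1+0=1, deg[4]=1+1=2, deg[5]=1+0=1, deg[6]=1+0=1, deg[7]=1+2=3, deg[8]=1+2=3

Answer: 2 1 1 2 1 1 3 3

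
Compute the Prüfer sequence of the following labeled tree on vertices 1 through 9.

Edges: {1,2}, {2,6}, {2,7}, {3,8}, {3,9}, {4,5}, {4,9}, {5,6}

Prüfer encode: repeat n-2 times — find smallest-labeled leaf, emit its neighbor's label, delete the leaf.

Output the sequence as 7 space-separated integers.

Step 1: leaves = {1,7,8}. Remove smallest leaf 1, emit neighbor 2.
Step 2: leaves = {7,8}. Remove smallest leaf 7, emit neighbor 2.
Step 3: leaves = {2,8}. Remove smallest leaf 2, emit neighbor 6.
Step 4: leaves = {6,8}. Remove smallest leaf 6, emit neighbor 5.
Step 5: leaves = {5,8}. Remove smallest leaf 5, emit neighbor 4.
Step 6: leaves = {4,8}. Remove smallest leaf 4, emit neighbor 9.
Step 7: leaves = {8,9}. Remove smallest leaf 8, emit neighbor 3.
Done: 2 vertices remain (3, 9). Sequence = [2 2 6 5 4 9 3]

Answer: 2 2 6 5 4 9 3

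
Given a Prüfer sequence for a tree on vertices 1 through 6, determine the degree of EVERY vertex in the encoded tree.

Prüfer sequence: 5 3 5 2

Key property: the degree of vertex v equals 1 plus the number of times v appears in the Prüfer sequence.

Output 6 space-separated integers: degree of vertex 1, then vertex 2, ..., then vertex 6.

Answer: 1 2 2 1 3 1

Derivation:
p_1 = 5: count[5] becomes 1
p_2 = 3: count[3] becomes 1
p_3 = 5: count[5] becomes 2
p_4 = 2: count[2] becomes 1
Degrees (1 + count): deg[1]=1+0=1, deg[2]=1+1=2, deg[3]=1+1=2, deg[4]=1+0=1, deg[5]=1+2=3, deg[6]=1+0=1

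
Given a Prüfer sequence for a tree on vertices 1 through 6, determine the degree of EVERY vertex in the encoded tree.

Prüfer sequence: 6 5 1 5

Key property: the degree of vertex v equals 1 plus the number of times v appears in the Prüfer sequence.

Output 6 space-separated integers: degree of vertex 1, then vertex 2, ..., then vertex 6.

p_1 = 6: count[6] becomes 1
p_2 = 5: count[5] becomes 1
p_3 = 1: count[1] becomes 1
p_4 = 5: count[5] becomes 2
Degrees (1 + count): deg[1]=1+1=2, deg[2]=1+0=1, deg[3]=1+0=1, deg[4]=1+0=1, deg[5]=1+2=3, deg[6]=1+1=2

Answer: 2 1 1 1 3 2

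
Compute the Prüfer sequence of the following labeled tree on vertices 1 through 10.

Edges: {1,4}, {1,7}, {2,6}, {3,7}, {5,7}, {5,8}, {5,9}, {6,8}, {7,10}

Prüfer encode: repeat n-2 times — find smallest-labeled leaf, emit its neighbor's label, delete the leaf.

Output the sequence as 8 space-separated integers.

Answer: 6 7 1 7 8 5 5 7

Derivation:
Step 1: leaves = {2,3,4,9,10}. Remove smallest leaf 2, emit neighbor 6.
Step 2: leaves = {3,4,6,9,10}. Remove smallest leaf 3, emit neighbor 7.
Step 3: leaves = {4,6,9,10}. Remove smallest leaf 4, emit neighbor 1.
Step 4: leaves = {1,6,9,10}. Remove smallest leaf 1, emit neighbor 7.
Step 5: leaves = {6,9,10}. Remove smallest leaf 6, emit neighbor 8.
Step 6: leaves = {8,9,10}. Remove smallest leaf 8, emit neighbor 5.
Step 7: leaves = {9,10}. Remove smallest leaf 9, emit neighbor 5.
Step 8: leaves = {5,10}. Remove smallest leaf 5, emit neighbor 7.
Done: 2 vertices remain (7, 10). Sequence = [6 7 1 7 8 5 5 7]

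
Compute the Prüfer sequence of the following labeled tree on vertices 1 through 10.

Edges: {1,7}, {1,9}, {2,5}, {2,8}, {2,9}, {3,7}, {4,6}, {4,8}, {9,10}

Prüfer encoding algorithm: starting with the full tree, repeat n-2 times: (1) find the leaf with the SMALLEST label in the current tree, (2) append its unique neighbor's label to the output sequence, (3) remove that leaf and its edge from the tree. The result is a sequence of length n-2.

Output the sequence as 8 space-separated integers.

Step 1: leaves = {3,5,6,10}. Remove smallest leaf 3, emit neighbor 7.
Step 2: leaves = {5,6,7,10}. Remove smallest leaf 5, emit neighbor 2.
Step 3: leaves = {6,7,10}. Remove smallest leaf 6, emit neighbor 4.
Step 4: leaves = {4,7,10}. Remove smallest leaf 4, emit neighbor 8.
Step 5: leaves = {7,8,10}. Remove smallest leaf 7, emit neighbor 1.
Step 6: leaves = {1,8,10}. Remove smallest leaf 1, emit neighbor 9.
Step 7: leaves = {8,10}. Remove smallest leaf 8, emit neighbor 2.
Step 8: leaves = {2,10}. Remove smallest leaf 2, emit neighbor 9.
Done: 2 vertices remain (9, 10). Sequence = [7 2 4 8 1 9 2 9]

Answer: 7 2 4 8 1 9 2 9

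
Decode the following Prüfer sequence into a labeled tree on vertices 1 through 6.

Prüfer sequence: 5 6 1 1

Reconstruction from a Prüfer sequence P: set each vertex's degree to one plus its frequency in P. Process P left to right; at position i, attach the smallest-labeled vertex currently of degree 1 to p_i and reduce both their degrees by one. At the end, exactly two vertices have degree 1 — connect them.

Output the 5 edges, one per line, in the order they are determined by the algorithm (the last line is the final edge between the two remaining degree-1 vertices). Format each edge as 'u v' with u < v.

Initial degrees: {1:3, 2:1, 3:1, 4:1, 5:2, 6:2}
Step 1: smallest deg-1 vertex = 2, p_1 = 5. Add edge {2,5}. Now deg[2]=0, deg[5]=1.
Step 2: smallest deg-1 vertex = 3, p_2 = 6. Add edge {3,6}. Now deg[3]=0, deg[6]=1.
Step 3: smallest deg-1 vertex = 4, p_3 = 1. Add edge {1,4}. Now deg[4]=0, deg[1]=2.
Step 4: smallest deg-1 vertex = 5, p_4 = 1. Add edge {1,5}. Now deg[5]=0, deg[1]=1.
Final: two remaining deg-1 vertices are 1, 6. Add edge {1,6}.

Answer: 2 5
3 6
1 4
1 5
1 6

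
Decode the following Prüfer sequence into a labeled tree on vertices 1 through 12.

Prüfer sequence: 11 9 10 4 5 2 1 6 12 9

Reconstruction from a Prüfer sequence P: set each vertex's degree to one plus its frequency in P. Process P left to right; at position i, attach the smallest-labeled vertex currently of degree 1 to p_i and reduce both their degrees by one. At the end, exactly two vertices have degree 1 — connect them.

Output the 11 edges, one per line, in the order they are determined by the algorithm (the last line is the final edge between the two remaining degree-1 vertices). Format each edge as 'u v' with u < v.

Answer: 3 11
7 9
8 10
4 10
4 5
2 5
1 2
1 6
6 12
9 11
9 12

Derivation:
Initial degrees: {1:2, 2:2, 3:1, 4:2, 5:2, 6:2, 7:1, 8:1, 9:3, 10:2, 11:2, 12:2}
Step 1: smallest deg-1 vertex = 3, p_1 = 11. Add edge {3,11}. Now deg[3]=0, deg[11]=1.
Step 2: smallest deg-1 vertex = 7, p_2 = 9. Add edge {7,9}. Now deg[7]=0, deg[9]=2.
Step 3: smallest deg-1 vertex = 8, p_3 = 10. Add edge {8,10}. Now deg[8]=0, deg[10]=1.
Step 4: smallest deg-1 vertex = 10, p_4 = 4. Add edge {4,10}. Now deg[10]=0, deg[4]=1.
Step 5: smallest deg-1 vertex = 4, p_5 = 5. Add edge {4,5}. Now deg[4]=0, deg[5]=1.
Step 6: smallest deg-1 vertex = 5, p_6 = 2. Add edge {2,5}. Now deg[5]=0, deg[2]=1.
Step 7: smallest deg-1 vertex = 2, p_7 = 1. Add edge {1,2}. Now deg[2]=0, deg[1]=1.
Step 8: smallest deg-1 vertex = 1, p_8 = 6. Add edge {1,6}. Now deg[1]=0, deg[6]=1.
Step 9: smallest deg-1 vertex = 6, p_9 = 12. Add edge {6,12}. Now deg[6]=0, deg[12]=1.
Step 10: smallest deg-1 vertex = 11, p_10 = 9. Add edge {9,11}. Now deg[11]=0, deg[9]=1.
Final: two remaining deg-1 vertices are 9, 12. Add edge {9,12}.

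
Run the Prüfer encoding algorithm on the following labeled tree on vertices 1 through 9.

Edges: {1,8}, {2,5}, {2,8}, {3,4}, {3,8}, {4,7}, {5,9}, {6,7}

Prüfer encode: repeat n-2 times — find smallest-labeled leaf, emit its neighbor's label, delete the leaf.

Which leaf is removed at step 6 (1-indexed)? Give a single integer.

Answer: 8

Derivation:
Step 1: current leaves = {1,6,9}. Remove leaf 1 (neighbor: 8).
Step 2: current leaves = {6,9}. Remove leaf 6 (neighbor: 7).
Step 3: current leaves = {7,9}. Remove leaf 7 (neighbor: 4).
Step 4: current leaves = {4,9}. Remove leaf 4 (neighbor: 3).
Step 5: current leaves = {3,9}. Remove leaf 3 (neighbor: 8).
Step 6: current leaves = {8,9}. Remove leaf 8 (neighbor: 2).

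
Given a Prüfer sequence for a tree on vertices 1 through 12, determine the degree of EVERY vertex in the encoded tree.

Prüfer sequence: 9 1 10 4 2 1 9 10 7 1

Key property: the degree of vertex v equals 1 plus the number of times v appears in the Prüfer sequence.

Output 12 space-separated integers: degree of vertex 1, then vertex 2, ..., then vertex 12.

p_1 = 9: count[9] becomes 1
p_2 = 1: count[1] becomes 1
p_3 = 10: count[10] becomes 1
p_4 = 4: count[4] becomes 1
p_5 = 2: count[2] becomes 1
p_6 = 1: count[1] becomes 2
p_7 = 9: count[9] becomes 2
p_8 = 10: count[10] becomes 2
p_9 = 7: count[7] becomes 1
p_10 = 1: count[1] becomes 3
Degrees (1 + count): deg[1]=1+3=4, deg[2]=1+1=2, deg[3]=1+0=1, deg[4]=1+1=2, deg[5]=1+0=1, deg[6]=1+0=1, deg[7]=1+1=2, deg[8]=1+0=1, deg[9]=1+2=3, deg[10]=1+2=3, deg[11]=1+0=1, deg[12]=1+0=1

Answer: 4 2 1 2 1 1 2 1 3 3 1 1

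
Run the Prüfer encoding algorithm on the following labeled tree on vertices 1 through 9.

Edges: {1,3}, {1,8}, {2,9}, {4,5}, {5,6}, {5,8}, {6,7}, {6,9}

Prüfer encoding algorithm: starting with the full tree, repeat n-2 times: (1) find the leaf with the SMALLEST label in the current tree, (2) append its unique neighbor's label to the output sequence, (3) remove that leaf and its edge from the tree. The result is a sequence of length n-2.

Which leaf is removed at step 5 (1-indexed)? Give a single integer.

Step 1: current leaves = {2,3,4,7}. Remove leaf 2 (neighbor: 9).
Step 2: current leaves = {3,4,7,9}. Remove leaf 3 (neighbor: 1).
Step 3: current leaves = {1,4,7,9}. Remove leaf 1 (neighbor: 8).
Step 4: current leaves = {4,7,8,9}. Remove leaf 4 (neighbor: 5).
Step 5: current leaves = {7,8,9}. Remove leaf 7 (neighbor: 6).

Answer: 7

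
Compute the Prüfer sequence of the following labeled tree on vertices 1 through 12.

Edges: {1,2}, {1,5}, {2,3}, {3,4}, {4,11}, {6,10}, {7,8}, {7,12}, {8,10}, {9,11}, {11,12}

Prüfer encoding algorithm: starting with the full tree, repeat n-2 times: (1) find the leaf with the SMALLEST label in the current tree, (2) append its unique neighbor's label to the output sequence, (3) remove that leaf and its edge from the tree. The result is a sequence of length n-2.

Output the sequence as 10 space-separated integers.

Answer: 1 2 3 4 11 10 11 8 7 12

Derivation:
Step 1: leaves = {5,6,9}. Remove smallest leaf 5, emit neighbor 1.
Step 2: leaves = {1,6,9}. Remove smallest leaf 1, emit neighbor 2.
Step 3: leaves = {2,6,9}. Remove smallest leaf 2, emit neighbor 3.
Step 4: leaves = {3,6,9}. Remove smallest leaf 3, emit neighbor 4.
Step 5: leaves = {4,6,9}. Remove smallest leaf 4, emit neighbor 11.
Step 6: leaves = {6,9}. Remove smallest leaf 6, emit neighbor 10.
Step 7: leaves = {9,10}. Remove smallest leaf 9, emit neighbor 11.
Step 8: leaves = {10,11}. Remove smallest leaf 10, emit neighbor 8.
Step 9: leaves = {8,11}. Remove smallest leaf 8, emit neighbor 7.
Step 10: leaves = {7,11}. Remove smallest leaf 7, emit neighbor 12.
Done: 2 vertices remain (11, 12). Sequence = [1 2 3 4 11 10 11 8 7 12]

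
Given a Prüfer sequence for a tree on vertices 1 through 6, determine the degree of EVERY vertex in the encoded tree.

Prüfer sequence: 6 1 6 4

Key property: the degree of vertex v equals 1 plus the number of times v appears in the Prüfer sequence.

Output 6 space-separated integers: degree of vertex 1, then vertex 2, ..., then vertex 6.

Answer: 2 1 1 2 1 3

Derivation:
p_1 = 6: count[6] becomes 1
p_2 = 1: count[1] becomes 1
p_3 = 6: count[6] becomes 2
p_4 = 4: count[4] becomes 1
Degrees (1 + count): deg[1]=1+1=2, deg[2]=1+0=1, deg[3]=1+0=1, deg[4]=1+1=2, deg[5]=1+0=1, deg[6]=1+2=3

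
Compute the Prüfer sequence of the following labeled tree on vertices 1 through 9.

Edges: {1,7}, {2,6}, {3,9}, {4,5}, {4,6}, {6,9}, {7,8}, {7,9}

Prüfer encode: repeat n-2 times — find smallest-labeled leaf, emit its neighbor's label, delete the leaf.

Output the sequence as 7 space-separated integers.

Step 1: leaves = {1,2,3,5,8}. Remove smallest leaf 1, emit neighbor 7.
Step 2: leaves = {2,3,5,8}. Remove smallest leaf 2, emit neighbor 6.
Step 3: leaves = {3,5,8}. Remove smallest leaf 3, emit neighbor 9.
Step 4: leaves = {5,8}. Remove smallest leaf 5, emit neighbor 4.
Step 5: leaves = {4,8}. Remove smallest leaf 4, emit neighbor 6.
Step 6: leaves = {6,8}. Remove smallest leaf 6, emit neighbor 9.
Step 7: leaves = {8,9}. Remove smallest leaf 8, emit neighbor 7.
Done: 2 vertices remain (7, 9). Sequence = [7 6 9 4 6 9 7]

Answer: 7 6 9 4 6 9 7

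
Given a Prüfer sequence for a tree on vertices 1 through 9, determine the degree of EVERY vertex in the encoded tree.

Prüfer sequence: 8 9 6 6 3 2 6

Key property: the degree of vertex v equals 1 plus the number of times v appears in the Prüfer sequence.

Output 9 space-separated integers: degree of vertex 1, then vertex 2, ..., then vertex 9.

Answer: 1 2 2 1 1 4 1 2 2

Derivation:
p_1 = 8: count[8] becomes 1
p_2 = 9: count[9] becomes 1
p_3 = 6: count[6] becomes 1
p_4 = 6: count[6] becomes 2
p_5 = 3: count[3] becomes 1
p_6 = 2: count[2] becomes 1
p_7 = 6: count[6] becomes 3
Degrees (1 + count): deg[1]=1+0=1, deg[2]=1+1=2, deg[3]=1+1=2, deg[4]=1+0=1, deg[5]=1+0=1, deg[6]=1+3=4, deg[7]=1+0=1, deg[8]=1+1=2, deg[9]=1+1=2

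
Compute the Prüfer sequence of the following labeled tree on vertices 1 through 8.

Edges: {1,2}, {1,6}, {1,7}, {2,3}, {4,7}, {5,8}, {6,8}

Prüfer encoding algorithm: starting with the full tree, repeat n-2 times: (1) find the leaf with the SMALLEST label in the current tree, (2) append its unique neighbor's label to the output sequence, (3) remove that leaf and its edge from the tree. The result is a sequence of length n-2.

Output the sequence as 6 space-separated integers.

Answer: 2 1 7 8 1 6

Derivation:
Step 1: leaves = {3,4,5}. Remove smallest leaf 3, emit neighbor 2.
Step 2: leaves = {2,4,5}. Remove smallest leaf 2, emit neighbor 1.
Step 3: leaves = {4,5}. Remove smallest leaf 4, emit neighbor 7.
Step 4: leaves = {5,7}. Remove smallest leaf 5, emit neighbor 8.
Step 5: leaves = {7,8}. Remove smallest leaf 7, emit neighbor 1.
Step 6: leaves = {1,8}. Remove smallest leaf 1, emit neighbor 6.
Done: 2 vertices remain (6, 8). Sequence = [2 1 7 8 1 6]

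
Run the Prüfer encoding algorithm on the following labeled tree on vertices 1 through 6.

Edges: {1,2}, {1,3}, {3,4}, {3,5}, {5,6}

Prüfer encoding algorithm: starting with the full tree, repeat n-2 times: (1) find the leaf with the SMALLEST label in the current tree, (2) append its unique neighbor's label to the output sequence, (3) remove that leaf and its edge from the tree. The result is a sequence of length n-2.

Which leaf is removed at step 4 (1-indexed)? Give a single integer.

Answer: 3

Derivation:
Step 1: current leaves = {2,4,6}. Remove leaf 2 (neighbor: 1).
Step 2: current leaves = {1,4,6}. Remove leaf 1 (neighbor: 3).
Step 3: current leaves = {4,6}. Remove leaf 4 (neighbor: 3).
Step 4: current leaves = {3,6}. Remove leaf 3 (neighbor: 5).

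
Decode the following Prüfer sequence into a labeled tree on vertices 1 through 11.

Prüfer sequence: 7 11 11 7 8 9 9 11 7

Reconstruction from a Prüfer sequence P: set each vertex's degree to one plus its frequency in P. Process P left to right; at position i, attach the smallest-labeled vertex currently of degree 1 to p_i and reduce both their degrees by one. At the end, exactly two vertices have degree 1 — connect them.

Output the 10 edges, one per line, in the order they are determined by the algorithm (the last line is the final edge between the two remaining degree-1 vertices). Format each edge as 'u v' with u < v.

Answer: 1 7
2 11
3 11
4 7
5 8
6 9
8 9
9 11
7 10
7 11

Derivation:
Initial degrees: {1:1, 2:1, 3:1, 4:1, 5:1, 6:1, 7:4, 8:2, 9:3, 10:1, 11:4}
Step 1: smallest deg-1 vertex = 1, p_1 = 7. Add edge {1,7}. Now deg[1]=0, deg[7]=3.
Step 2: smallest deg-1 vertex = 2, p_2 = 11. Add edge {2,11}. Now deg[2]=0, deg[11]=3.
Step 3: smallest deg-1 vertex = 3, p_3 = 11. Add edge {3,11}. Now deg[3]=0, deg[11]=2.
Step 4: smallest deg-1 vertex = 4, p_4 = 7. Add edge {4,7}. Now deg[4]=0, deg[7]=2.
Step 5: smallest deg-1 vertex = 5, p_5 = 8. Add edge {5,8}. Now deg[5]=0, deg[8]=1.
Step 6: smallest deg-1 vertex = 6, p_6 = 9. Add edge {6,9}. Now deg[6]=0, deg[9]=2.
Step 7: smallest deg-1 vertex = 8, p_7 = 9. Add edge {8,9}. Now deg[8]=0, deg[9]=1.
Step 8: smallest deg-1 vertex = 9, p_8 = 11. Add edge {9,11}. Now deg[9]=0, deg[11]=1.
Step 9: smallest deg-1 vertex = 10, p_9 = 7. Add edge {7,10}. Now deg[10]=0, deg[7]=1.
Final: two remaining deg-1 vertices are 7, 11. Add edge {7,11}.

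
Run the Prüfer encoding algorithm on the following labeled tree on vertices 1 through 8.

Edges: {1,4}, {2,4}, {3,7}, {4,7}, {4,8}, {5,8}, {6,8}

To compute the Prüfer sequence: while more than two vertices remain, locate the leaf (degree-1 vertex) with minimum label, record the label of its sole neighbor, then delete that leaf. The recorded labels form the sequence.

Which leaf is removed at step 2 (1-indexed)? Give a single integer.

Step 1: current leaves = {1,2,3,5,6}. Remove leaf 1 (neighbor: 4).
Step 2: current leaves = {2,3,5,6}. Remove leaf 2 (neighbor: 4).

Answer: 2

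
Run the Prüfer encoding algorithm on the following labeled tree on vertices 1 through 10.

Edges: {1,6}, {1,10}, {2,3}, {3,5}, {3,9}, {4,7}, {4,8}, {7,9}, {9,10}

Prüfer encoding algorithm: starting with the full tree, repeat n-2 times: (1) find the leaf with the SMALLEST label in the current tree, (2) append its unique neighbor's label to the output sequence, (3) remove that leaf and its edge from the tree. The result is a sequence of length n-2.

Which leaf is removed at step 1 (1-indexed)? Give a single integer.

Step 1: current leaves = {2,5,6,8}. Remove leaf 2 (neighbor: 3).

Answer: 2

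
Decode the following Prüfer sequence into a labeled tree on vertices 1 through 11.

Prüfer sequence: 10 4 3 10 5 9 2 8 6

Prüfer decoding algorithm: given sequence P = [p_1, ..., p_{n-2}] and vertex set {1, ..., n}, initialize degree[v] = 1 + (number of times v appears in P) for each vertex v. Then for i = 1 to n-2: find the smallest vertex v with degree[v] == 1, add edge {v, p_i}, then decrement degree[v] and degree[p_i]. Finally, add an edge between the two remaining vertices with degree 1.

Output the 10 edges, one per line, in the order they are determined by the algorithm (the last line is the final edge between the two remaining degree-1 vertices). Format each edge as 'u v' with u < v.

Initial degrees: {1:1, 2:2, 3:2, 4:2, 5:2, 6:2, 7:1, 8:2, 9:2, 10:3, 11:1}
Step 1: smallest deg-1 vertex = 1, p_1 = 10. Add edge {1,10}. Now deg[1]=0, deg[10]=2.
Step 2: smallest deg-1 vertex = 7, p_2 = 4. Add edge {4,7}. Now deg[7]=0, deg[4]=1.
Step 3: smallest deg-1 vertex = 4, p_3 = 3. Add edge {3,4}. Now deg[4]=0, deg[3]=1.
Step 4: smallest deg-1 vertex = 3, p_4 = 10. Add edge {3,10}. Now deg[3]=0, deg[10]=1.
Step 5: smallest deg-1 vertex = 10, p_5 = 5. Add edge {5,10}. Now deg[10]=0, deg[5]=1.
Step 6: smallest deg-1 vertex = 5, p_6 = 9. Add edge {5,9}. Now deg[5]=0, deg[9]=1.
Step 7: smallest deg-1 vertex = 9, p_7 = 2. Add edge {2,9}. Now deg[9]=0, deg[2]=1.
Step 8: smallest deg-1 vertex = 2, p_8 = 8. Add edge {2,8}. Now deg[2]=0, deg[8]=1.
Step 9: smallest deg-1 vertex = 8, p_9 = 6. Add edge {6,8}. Now deg[8]=0, deg[6]=1.
Final: two remaining deg-1 vertices are 6, 11. Add edge {6,11}.

Answer: 1 10
4 7
3 4
3 10
5 10
5 9
2 9
2 8
6 8
6 11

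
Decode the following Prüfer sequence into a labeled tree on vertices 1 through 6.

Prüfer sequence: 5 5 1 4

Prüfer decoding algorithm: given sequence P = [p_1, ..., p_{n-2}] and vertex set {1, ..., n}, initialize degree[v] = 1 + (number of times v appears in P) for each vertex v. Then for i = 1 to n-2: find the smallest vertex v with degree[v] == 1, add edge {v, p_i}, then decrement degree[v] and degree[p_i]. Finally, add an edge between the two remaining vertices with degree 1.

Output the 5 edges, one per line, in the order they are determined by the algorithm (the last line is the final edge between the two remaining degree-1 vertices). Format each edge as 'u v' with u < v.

Initial degrees: {1:2, 2:1, 3:1, 4:2, 5:3, 6:1}
Step 1: smallest deg-1 vertex = 2, p_1 = 5. Add edge {2,5}. Now deg[2]=0, deg[5]=2.
Step 2: smallest deg-1 vertex = 3, p_2 = 5. Add edge {3,5}. Now deg[3]=0, deg[5]=1.
Step 3: smallest deg-1 vertex = 5, p_3 = 1. Add edge {1,5}. Now deg[5]=0, deg[1]=1.
Step 4: smallest deg-1 vertex = 1, p_4 = 4. Add edge {1,4}. Now deg[1]=0, deg[4]=1.
Final: two remaining deg-1 vertices are 4, 6. Add edge {4,6}.

Answer: 2 5
3 5
1 5
1 4
4 6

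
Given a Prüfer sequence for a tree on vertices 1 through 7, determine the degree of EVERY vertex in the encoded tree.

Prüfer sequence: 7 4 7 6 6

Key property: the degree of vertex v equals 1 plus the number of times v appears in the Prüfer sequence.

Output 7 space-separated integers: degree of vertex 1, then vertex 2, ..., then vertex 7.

Answer: 1 1 1 2 1 3 3

Derivation:
p_1 = 7: count[7] becomes 1
p_2 = 4: count[4] becomes 1
p_3 = 7: count[7] becomes 2
p_4 = 6: count[6] becomes 1
p_5 = 6: count[6] becomes 2
Degrees (1 + count): deg[1]=1+0=1, deg[2]=1+0=1, deg[3]=1+0=1, deg[4]=1+1=2, deg[5]=1+0=1, deg[6]=1+2=3, deg[7]=1+2=3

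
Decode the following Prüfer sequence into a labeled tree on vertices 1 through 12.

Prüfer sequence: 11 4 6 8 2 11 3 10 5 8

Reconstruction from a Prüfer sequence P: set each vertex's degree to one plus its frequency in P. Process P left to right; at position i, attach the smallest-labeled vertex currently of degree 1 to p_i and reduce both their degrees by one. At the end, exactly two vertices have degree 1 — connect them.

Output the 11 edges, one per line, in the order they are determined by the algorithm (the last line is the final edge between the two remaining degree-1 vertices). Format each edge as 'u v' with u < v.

Initial degrees: {1:1, 2:2, 3:2, 4:2, 5:2, 6:2, 7:1, 8:3, 9:1, 10:2, 11:3, 12:1}
Step 1: smallest deg-1 vertex = 1, p_1 = 11. Add edge {1,11}. Now deg[1]=0, deg[11]=2.
Step 2: smallest deg-1 vertex = 7, p_2 = 4. Add edge {4,7}. Now deg[7]=0, deg[4]=1.
Step 3: smallest deg-1 vertex = 4, p_3 = 6. Add edge {4,6}. Now deg[4]=0, deg[6]=1.
Step 4: smallest deg-1 vertex = 6, p_4 = 8. Add edge {6,8}. Now deg[6]=0, deg[8]=2.
Step 5: smallest deg-1 vertex = 9, p_5 = 2. Add edge {2,9}. Now deg[9]=0, deg[2]=1.
Step 6: smallest deg-1 vertex = 2, p_6 = 11. Add edge {2,11}. Now deg[2]=0, deg[11]=1.
Step 7: smallest deg-1 vertex = 11, p_7 = 3. Add edge {3,11}. Now deg[11]=0, deg[3]=1.
Step 8: smallest deg-1 vertex = 3, p_8 = 10. Add edge {3,10}. Now deg[3]=0, deg[10]=1.
Step 9: smallest deg-1 vertex = 10, p_9 = 5. Add edge {5,10}. Now deg[10]=0, deg[5]=1.
Step 10: smallest deg-1 vertex = 5, p_10 = 8. Add edge {5,8}. Now deg[5]=0, deg[8]=1.
Final: two remaining deg-1 vertices are 8, 12. Add edge {8,12}.

Answer: 1 11
4 7
4 6
6 8
2 9
2 11
3 11
3 10
5 10
5 8
8 12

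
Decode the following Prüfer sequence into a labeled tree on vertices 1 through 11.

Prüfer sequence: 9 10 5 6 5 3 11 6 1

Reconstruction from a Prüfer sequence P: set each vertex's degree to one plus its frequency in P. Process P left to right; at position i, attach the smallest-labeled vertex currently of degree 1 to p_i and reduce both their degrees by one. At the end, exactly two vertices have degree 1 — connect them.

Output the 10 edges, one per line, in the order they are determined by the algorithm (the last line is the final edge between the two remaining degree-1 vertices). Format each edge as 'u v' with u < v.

Answer: 2 9
4 10
5 7
6 8
5 9
3 5
3 11
6 10
1 6
1 11

Derivation:
Initial degrees: {1:2, 2:1, 3:2, 4:1, 5:3, 6:3, 7:1, 8:1, 9:2, 10:2, 11:2}
Step 1: smallest deg-1 vertex = 2, p_1 = 9. Add edge {2,9}. Now deg[2]=0, deg[9]=1.
Step 2: smallest deg-1 vertex = 4, p_2 = 10. Add edge {4,10}. Now deg[4]=0, deg[10]=1.
Step 3: smallest deg-1 vertex = 7, p_3 = 5. Add edge {5,7}. Now deg[7]=0, deg[5]=2.
Step 4: smallest deg-1 vertex = 8, p_4 = 6. Add edge {6,8}. Now deg[8]=0, deg[6]=2.
Step 5: smallest deg-1 vertex = 9, p_5 = 5. Add edge {5,9}. Now deg[9]=0, deg[5]=1.
Step 6: smallest deg-1 vertex = 5, p_6 = 3. Add edge {3,5}. Now deg[5]=0, deg[3]=1.
Step 7: smallest deg-1 vertex = 3, p_7 = 11. Add edge {3,11}. Now deg[3]=0, deg[11]=1.
Step 8: smallest deg-1 vertex = 10, p_8 = 6. Add edge {6,10}. Now deg[10]=0, deg[6]=1.
Step 9: smallest deg-1 vertex = 6, p_9 = 1. Add edge {1,6}. Now deg[6]=0, deg[1]=1.
Final: two remaining deg-1 vertices are 1, 11. Add edge {1,11}.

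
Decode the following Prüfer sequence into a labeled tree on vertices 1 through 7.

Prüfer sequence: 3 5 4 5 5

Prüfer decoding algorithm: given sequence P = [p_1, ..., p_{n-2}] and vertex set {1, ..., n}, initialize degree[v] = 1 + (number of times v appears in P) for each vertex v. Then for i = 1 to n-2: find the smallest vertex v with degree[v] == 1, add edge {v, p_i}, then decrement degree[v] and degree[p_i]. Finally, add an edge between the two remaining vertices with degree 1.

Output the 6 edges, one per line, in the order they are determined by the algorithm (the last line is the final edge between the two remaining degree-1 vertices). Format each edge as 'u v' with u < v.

Initial degrees: {1:1, 2:1, 3:2, 4:2, 5:4, 6:1, 7:1}
Step 1: smallest deg-1 vertex = 1, p_1 = 3. Add edge {1,3}. Now deg[1]=0, deg[3]=1.
Step 2: smallest deg-1 vertex = 2, p_2 = 5. Add edge {2,5}. Now deg[2]=0, deg[5]=3.
Step 3: smallest deg-1 vertex = 3, p_3 = 4. Add edge {3,4}. Now deg[3]=0, deg[4]=1.
Step 4: smallest deg-1 vertex = 4, p_4 = 5. Add edge {4,5}. Now deg[4]=0, deg[5]=2.
Step 5: smallest deg-1 vertex = 6, p_5 = 5. Add edge {5,6}. Now deg[6]=0, deg[5]=1.
Final: two remaining deg-1 vertices are 5, 7. Add edge {5,7}.

Answer: 1 3
2 5
3 4
4 5
5 6
5 7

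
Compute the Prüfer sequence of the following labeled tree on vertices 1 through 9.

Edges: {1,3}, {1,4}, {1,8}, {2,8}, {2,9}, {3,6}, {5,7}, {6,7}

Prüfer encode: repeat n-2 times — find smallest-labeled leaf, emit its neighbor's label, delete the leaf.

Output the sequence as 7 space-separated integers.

Step 1: leaves = {4,5,9}. Remove smallest leaf 4, emit neighbor 1.
Step 2: leaves = {5,9}. Remove smallest leaf 5, emit neighbor 7.
Step 3: leaves = {7,9}. Remove smallest leaf 7, emit neighbor 6.
Step 4: leaves = {6,9}. Remove smallest leaf 6, emit neighbor 3.
Step 5: leaves = {3,9}. Remove smallest leaf 3, emit neighbor 1.
Step 6: leaves = {1,9}. Remove smallest leaf 1, emit neighbor 8.
Step 7: leaves = {8,9}. Remove smallest leaf 8, emit neighbor 2.
Done: 2 vertices remain (2, 9). Sequence = [1 7 6 3 1 8 2]

Answer: 1 7 6 3 1 8 2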